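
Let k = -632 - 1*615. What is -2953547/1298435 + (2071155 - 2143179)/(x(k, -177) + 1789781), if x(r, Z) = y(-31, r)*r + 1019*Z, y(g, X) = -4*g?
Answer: -146343637419/62965008455 ≈ -2.3242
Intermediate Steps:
k = -1247 (k = -632 - 615 = -1247)
x(r, Z) = 124*r + 1019*Z (x(r, Z) = (-4*(-31))*r + 1019*Z = 124*r + 1019*Z)
-2953547/1298435 + (2071155 - 2143179)/(x(k, -177) + 1789781) = -2953547/1298435 + (2071155 - 2143179)/((124*(-1247) + 1019*(-177)) + 1789781) = -2953547*1/1298435 - 72024/((-154628 - 180363) + 1789781) = -2953547/1298435 - 72024/(-334991 + 1789781) = -2953547/1298435 - 72024/1454790 = -2953547/1298435 - 72024*1/1454790 = -2953547/1298435 - 12004/242465 = -146343637419/62965008455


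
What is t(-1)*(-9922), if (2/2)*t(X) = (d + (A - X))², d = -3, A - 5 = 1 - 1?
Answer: -89298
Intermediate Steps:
A = 5 (A = 5 + (1 - 1) = 5 + 0 = 5)
t(X) = (2 - X)² (t(X) = (-3 + (5 - X))² = (2 - X)²)
t(-1)*(-9922) = (-2 - 1)²*(-9922) = (-3)²*(-9922) = 9*(-9922) = -89298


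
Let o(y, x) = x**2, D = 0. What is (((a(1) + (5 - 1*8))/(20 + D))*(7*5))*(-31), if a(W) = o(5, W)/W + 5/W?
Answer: -651/4 ≈ -162.75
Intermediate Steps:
a(W) = W + 5/W (a(W) = W**2/W + 5/W = W + 5/W)
(((a(1) + (5 - 1*8))/(20 + D))*(7*5))*(-31) = ((((1 + 5/1) + (5 - 1*8))/(20 + 0))*(7*5))*(-31) = ((((1 + 5*1) + (5 - 8))/20)*35)*(-31) = ((((1 + 5) - 3)*(1/20))*35)*(-31) = (((6 - 3)*(1/20))*35)*(-31) = ((3*(1/20))*35)*(-31) = ((3/20)*35)*(-31) = (21/4)*(-31) = -651/4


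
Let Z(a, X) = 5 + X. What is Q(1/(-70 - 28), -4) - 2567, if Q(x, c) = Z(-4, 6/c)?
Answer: -5127/2 ≈ -2563.5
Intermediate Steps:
Q(x, c) = 5 + 6/c
Q(1/(-70 - 28), -4) - 2567 = (5 + 6/(-4)) - 2567 = (5 + 6*(-1/4)) - 2567 = (5 - 3/2) - 2567 = 7/2 - 2567 = -5127/2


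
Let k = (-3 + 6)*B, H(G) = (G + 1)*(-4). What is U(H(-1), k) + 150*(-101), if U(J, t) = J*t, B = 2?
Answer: -15150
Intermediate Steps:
H(G) = -4 - 4*G (H(G) = (1 + G)*(-4) = -4 - 4*G)
k = 6 (k = (-3 + 6)*2 = 3*2 = 6)
U(H(-1), k) + 150*(-101) = (-4 - 4*(-1))*6 + 150*(-101) = (-4 + 4)*6 - 15150 = 0*6 - 15150 = 0 - 15150 = -15150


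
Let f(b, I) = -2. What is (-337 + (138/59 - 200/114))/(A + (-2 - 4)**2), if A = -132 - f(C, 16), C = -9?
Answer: 1131365/316122 ≈ 3.5789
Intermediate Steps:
A = -130 (A = -132 - 1*(-2) = -132 + 2 = -130)
(-337 + (138/59 - 200/114))/(A + (-2 - 4)**2) = (-337 + (138/59 - 200/114))/(-130 + (-2 - 4)**2) = (-337 + (138*(1/59) - 200*1/114))/(-130 + (-6)**2) = (-337 + (138/59 - 100/57))/(-130 + 36) = (-337 + 1966/3363)/(-94) = -1131365/3363*(-1/94) = 1131365/316122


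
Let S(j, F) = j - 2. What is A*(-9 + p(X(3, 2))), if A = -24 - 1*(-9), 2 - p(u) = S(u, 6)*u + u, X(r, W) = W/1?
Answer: 135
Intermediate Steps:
S(j, F) = -2 + j
X(r, W) = W (X(r, W) = W*1 = W)
p(u) = 2 - u - u*(-2 + u) (p(u) = 2 - ((-2 + u)*u + u) = 2 - (u*(-2 + u) + u) = 2 - (u + u*(-2 + u)) = 2 + (-u - u*(-2 + u)) = 2 - u - u*(-2 + u))
A = -15 (A = -24 + 9 = -15)
A*(-9 + p(X(3, 2))) = -15*(-9 + (2 + 2 - 1*2²)) = -15*(-9 + (2 + 2 - 1*4)) = -15*(-9 + (2 + 2 - 4)) = -15*(-9 + 0) = -15*(-9) = 135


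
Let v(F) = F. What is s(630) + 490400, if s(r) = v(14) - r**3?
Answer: -249556586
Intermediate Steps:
s(r) = 14 - r**3
s(630) + 490400 = (14 - 1*630**3) + 490400 = (14 - 1*250047000) + 490400 = (14 - 250047000) + 490400 = -250046986 + 490400 = -249556586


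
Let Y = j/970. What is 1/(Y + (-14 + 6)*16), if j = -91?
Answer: -970/124251 ≈ -0.0078068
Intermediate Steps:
Y = -91/970 ≈ -0.093814
1/(Y + (-14 + 6)*16) = 1/(-91/970 + (-14 + 6)*16) = 1/(-91/970 - 8*16) = 1/(-91/970 - 128) = 1/(-124251/970) = -970/124251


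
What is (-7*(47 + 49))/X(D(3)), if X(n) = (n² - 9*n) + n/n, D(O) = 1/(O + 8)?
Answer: -81312/23 ≈ -3535.3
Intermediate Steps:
D(O) = 1/(8 + O)
X(n) = 1 + n² - 9*n (X(n) = (n² - 9*n) + 1 = 1 + n² - 9*n)
(-7*(47 + 49))/X(D(3)) = (-7*(47 + 49))/(1 + (1/(8 + 3))² - 9/(8 + 3)) = (-7*96)/(1 + (1/11)² - 9/11) = -672/(1 + (1/11)² - 9*1/11) = -672/(1 + 1/121 - 9/11) = -672/23/121 = -672*121/23 = -81312/23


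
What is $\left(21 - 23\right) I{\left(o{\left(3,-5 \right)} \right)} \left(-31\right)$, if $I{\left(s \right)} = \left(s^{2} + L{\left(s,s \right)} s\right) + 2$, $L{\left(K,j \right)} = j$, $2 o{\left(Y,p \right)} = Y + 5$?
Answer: $2108$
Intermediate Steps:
$o{\left(Y,p \right)} = \frac{5}{2} + \frac{Y}{2}$ ($o{\left(Y,p \right)} = \frac{Y + 5}{2} = \frac{5 + Y}{2} = \frac{5}{2} + \frac{Y}{2}$)
$I{\left(s \right)} = 2 + 2 s^{2}$ ($I{\left(s \right)} = \left(s^{2} + s s\right) + 2 = \left(s^{2} + s^{2}\right) + 2 = 2 s^{2} + 2 = 2 + 2 s^{2}$)
$\left(21 - 23\right) I{\left(o{\left(3,-5 \right)} \right)} \left(-31\right) = \left(21 - 23\right) \left(2 + 2 \left(\frac{5}{2} + \frac{1}{2} \cdot 3\right)^{2}\right) \left(-31\right) = - 2 \left(2 + 2 \left(\frac{5}{2} + \frac{3}{2}\right)^{2}\right) \left(-31\right) = - 2 \left(2 + 2 \cdot 4^{2}\right) \left(-31\right) = - 2 \left(2 + 2 \cdot 16\right) \left(-31\right) = - 2 \left(2 + 32\right) \left(-31\right) = \left(-2\right) 34 \left(-31\right) = \left(-68\right) \left(-31\right) = 2108$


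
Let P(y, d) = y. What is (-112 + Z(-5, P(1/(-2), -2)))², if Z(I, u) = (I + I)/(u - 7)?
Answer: 110224/9 ≈ 12247.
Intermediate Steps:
Z(I, u) = 2*I/(-7 + u) (Z(I, u) = (2*I)/(-7 + u) = 2*I/(-7 + u))
(-112 + Z(-5, P(1/(-2), -2)))² = (-112 + 2*(-5)/(-7 + 1/(-2)))² = (-112 + 2*(-5)/(-7 - ½))² = (-112 + 2*(-5)/(-15/2))² = (-112 + 2*(-5)*(-2/15))² = (-112 + 4/3)² = (-332/3)² = 110224/9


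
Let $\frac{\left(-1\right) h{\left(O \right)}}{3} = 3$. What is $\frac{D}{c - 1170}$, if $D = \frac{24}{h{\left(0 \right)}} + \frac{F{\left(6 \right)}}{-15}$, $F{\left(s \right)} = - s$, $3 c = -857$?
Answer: $\frac{34}{21835} \approx 0.0015571$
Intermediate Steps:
$c = - \frac{857}{3}$ ($c = \frac{1}{3} \left(-857\right) = - \frac{857}{3} \approx -285.67$)
$h{\left(O \right)} = -9$ ($h{\left(O \right)} = \left(-3\right) 3 = -9$)
$D = - \frac{34}{15}$ ($D = \frac{24}{-9} + \frac{\left(-1\right) 6}{-15} = 24 \left(- \frac{1}{9}\right) - - \frac{2}{5} = - \frac{8}{3} + \frac{2}{5} = - \frac{34}{15} \approx -2.2667$)
$\frac{D}{c - 1170} = - \frac{34}{15 \left(- \frac{857}{3} - 1170\right)} = - \frac{34}{15 \left(- \frac{4367}{3}\right)} = \left(- \frac{34}{15}\right) \left(- \frac{3}{4367}\right) = \frac{34}{21835}$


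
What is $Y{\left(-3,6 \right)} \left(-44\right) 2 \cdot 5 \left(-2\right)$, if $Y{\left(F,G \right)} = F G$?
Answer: $-15840$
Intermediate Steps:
$Y{\left(-3,6 \right)} \left(-44\right) 2 \cdot 5 \left(-2\right) = \left(-3\right) 6 \left(-44\right) 2 \cdot 5 \left(-2\right) = \left(-18\right) \left(-44\right) 10 \left(-2\right) = 792 \left(-20\right) = -15840$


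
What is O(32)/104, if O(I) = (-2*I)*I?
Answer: -256/13 ≈ -19.692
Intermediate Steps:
O(I) = -2*I²
O(32)/104 = -2*32²/104 = -2*1024*(1/104) = -2048*1/104 = -256/13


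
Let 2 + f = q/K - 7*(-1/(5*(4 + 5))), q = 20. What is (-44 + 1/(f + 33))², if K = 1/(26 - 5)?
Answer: 797883057049/412171204 ≈ 1935.8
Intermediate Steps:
K = 1/21 ≈ 0.047619
f = 18817/45 (f = -2 + (20/(1/21) - 7*(-1/(5*(4 + 5)))) = -2 + (20*21 - 7/(9*(-5))) = -2 + (420 - 7/(-45)) = -2 + (420 - 7*(-1/45)) = -2 + (420 + 7/45) = -2 + 18907/45 = 18817/45 ≈ 418.16)
(-44 + 1/(f + 33))² = (-44 + 1/(18817/45 + 33))² = (-44 + 1/(20302/45))² = (-44 + 45/20302)² = (-893243/20302)² = 797883057049/412171204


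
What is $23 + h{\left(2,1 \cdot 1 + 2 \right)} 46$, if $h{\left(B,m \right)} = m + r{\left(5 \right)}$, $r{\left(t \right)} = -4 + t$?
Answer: $207$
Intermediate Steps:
$h{\left(B,m \right)} = 1 + m$ ($h{\left(B,m \right)} = m + \left(-4 + 5\right) = m + 1 = 1 + m$)
$23 + h{\left(2,1 \cdot 1 + 2 \right)} 46 = 23 + \left(1 + \left(1 \cdot 1 + 2\right)\right) 46 = 23 + \left(1 + \left(1 + 2\right)\right) 46 = 23 + \left(1 + 3\right) 46 = 23 + 4 \cdot 46 = 23 + 184 = 207$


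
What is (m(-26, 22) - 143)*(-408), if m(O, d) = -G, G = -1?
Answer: 57936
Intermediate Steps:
m(O, d) = 1 (m(O, d) = -1*(-1) = 1)
(m(-26, 22) - 143)*(-408) = (1 - 143)*(-408) = -142*(-408) = 57936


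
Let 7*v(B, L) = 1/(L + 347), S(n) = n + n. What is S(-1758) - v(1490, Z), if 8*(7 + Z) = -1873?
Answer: -20846372/5929 ≈ -3516.0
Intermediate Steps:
Z = -1929/8 (Z = -7 + (1/8)*(-1873) = -7 - 1873/8 = -1929/8 ≈ -241.13)
S(n) = 2*n
v(B, L) = 1/(7*(347 + L)) (v(B, L) = 1/(7*(L + 347)) = 1/(7*(347 + L)))
S(-1758) - v(1490, Z) = 2*(-1758) - 1/(7*(347 - 1929/8)) = -3516 - 1/(7*847/8) = -3516 - 8/(7*847) = -3516 - 1*8/5929 = -3516 - 8/5929 = -20846372/5929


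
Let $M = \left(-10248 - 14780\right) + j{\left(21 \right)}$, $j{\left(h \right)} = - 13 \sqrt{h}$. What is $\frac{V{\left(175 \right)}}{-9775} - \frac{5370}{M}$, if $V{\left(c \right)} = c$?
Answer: $\frac{9633152023}{48984263777} - \frac{13962 \sqrt{21}}{125279447} \approx 0.19615$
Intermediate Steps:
$M = -25028 - 13 \sqrt{21}$ ($M = \left(-10248 - 14780\right) - 13 \sqrt{21} = -25028 - 13 \sqrt{21} \approx -25088.0$)
$\frac{V{\left(175 \right)}}{-9775} - \frac{5370}{M} = \frac{175}{-9775} - \frac{5370}{-25028 - 13 \sqrt{21}} = 175 \left(- \frac{1}{9775}\right) - \frac{5370}{-25028 - 13 \sqrt{21}} = - \frac{7}{391} - \frac{5370}{-25028 - 13 \sqrt{21}}$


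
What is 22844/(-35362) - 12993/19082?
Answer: -447683837/337388842 ≈ -1.3269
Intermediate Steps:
22844/(-35362) - 12993/19082 = 22844*(-1/35362) - 12993*1/19082 = -11422/17681 - 12993/19082 = -447683837/337388842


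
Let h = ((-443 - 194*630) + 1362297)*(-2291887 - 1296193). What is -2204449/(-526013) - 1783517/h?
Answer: 9805182789765269001/2339656359168235360 ≈ 4.1909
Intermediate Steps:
h = -4447905962720 (h = ((-443 - 122220) + 1362297)*(-3588080) = (-122663 + 1362297)*(-3588080) = 1239634*(-3588080) = -4447905962720)
-2204449/(-526013) - 1783517/h = -2204449/(-526013) - 1783517/(-4447905962720) = -2204449*(-1/526013) - 1783517*(-1/4447905962720) = 2204449/526013 + 1783517/4447905962720 = 9805182789765269001/2339656359168235360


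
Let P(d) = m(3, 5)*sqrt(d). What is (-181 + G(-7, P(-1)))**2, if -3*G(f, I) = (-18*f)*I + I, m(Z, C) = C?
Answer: -108376/9 + 229870*I/3 ≈ -12042.0 + 76623.0*I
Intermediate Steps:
P(d) = 5*sqrt(d)
G(f, I) = -I/3 + 6*I*f (G(f, I) = -((-18*f)*I + I)/3 = -(-18*I*f + I)/3 = -(I - 18*I*f)/3 = -I/3 + 6*I*f)
(-181 + G(-7, P(-1)))**2 = (-181 + (5*sqrt(-1))*(-1 + 18*(-7))/3)**2 = (-181 + (5*I)*(-1 - 126)/3)**2 = (-181 + (1/3)*(5*I)*(-127))**2 = (-181 - 635*I/3)**2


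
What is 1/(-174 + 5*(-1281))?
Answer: -1/6579 ≈ -0.00015200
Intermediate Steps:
1/(-174 + 5*(-1281)) = 1/(-174 - 6405) = 1/(-6579) = -1/6579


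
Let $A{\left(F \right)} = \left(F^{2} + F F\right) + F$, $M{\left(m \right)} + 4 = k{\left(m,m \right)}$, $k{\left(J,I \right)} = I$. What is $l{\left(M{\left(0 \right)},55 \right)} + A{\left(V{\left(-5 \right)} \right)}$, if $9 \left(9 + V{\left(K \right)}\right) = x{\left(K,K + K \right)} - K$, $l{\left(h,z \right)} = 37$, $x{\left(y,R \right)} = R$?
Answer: $\frac{17015}{81} \approx 210.06$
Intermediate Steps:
$M{\left(m \right)} = -4 + m$
$V{\left(K \right)} = -9 + \frac{K}{9}$ ($V{\left(K \right)} = -9 + \frac{\left(K + K\right) - K}{9} = -9 + \frac{2 K - K}{9} = -9 + \frac{K}{9}$)
$A{\left(F \right)} = F + 2 F^{2}$ ($A{\left(F \right)} = \left(F^{2} + F^{2}\right) + F = 2 F^{2} + F = F + 2 F^{2}$)
$l{\left(M{\left(0 \right)},55 \right)} + A{\left(V{\left(-5 \right)} \right)} = 37 + \left(-9 + \frac{1}{9} \left(-5\right)\right) \left(1 + 2 \left(-9 + \frac{1}{9} \left(-5\right)\right)\right) = 37 + \left(-9 - \frac{5}{9}\right) \left(1 + 2 \left(-9 - \frac{5}{9}\right)\right) = 37 - \frac{86 \left(1 + 2 \left(- \frac{86}{9}\right)\right)}{9} = 37 - \frac{86 \left(1 - \frac{172}{9}\right)}{9} = 37 - - \frac{14018}{81} = 37 + \frac{14018}{81} = \frac{17015}{81}$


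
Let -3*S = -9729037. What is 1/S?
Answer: 3/9729037 ≈ 3.0836e-7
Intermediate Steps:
S = 9729037/3 (S = -1/3*(-9729037) = 9729037/3 ≈ 3.2430e+6)
1/S = 1/(9729037/3) = 3/9729037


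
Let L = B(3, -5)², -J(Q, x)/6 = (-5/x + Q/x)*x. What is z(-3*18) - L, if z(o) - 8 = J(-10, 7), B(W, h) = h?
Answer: 73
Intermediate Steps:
J(Q, x) = -6*x*(-5/x + Q/x) (J(Q, x) = -6*(-5/x + Q/x)*x = -6*x*(-5/x + Q/x))
z(o) = 98 (z(o) = 8 + (30 - 6*(-10)) = 8 + (30 + 60) = 8 + 90 = 98)
L = 25 (L = (-5)² = 25)
z(-3*18) - L = 98 - 1*25 = 98 - 25 = 73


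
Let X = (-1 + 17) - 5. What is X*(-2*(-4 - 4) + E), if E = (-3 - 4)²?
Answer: 715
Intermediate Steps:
E = 49 (E = (-7)² = 49)
X = 11 (X = 16 - 5 = 11)
X*(-2*(-4 - 4) + E) = 11*(-2*(-4 - 4) + 49) = 11*(-2*(-8) + 49) = 11*(16 + 49) = 11*65 = 715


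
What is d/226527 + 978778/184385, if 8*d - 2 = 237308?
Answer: 908756778199/167072723580 ≈ 5.4393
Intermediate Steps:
d = 118655/4 (d = ¼ + (⅛)*237308 = ¼ + 59327/2 = 118655/4 ≈ 29664.)
d/226527 + 978778/184385 = (118655/4)/226527 + 978778/184385 = (118655/4)*(1/226527) + 978778*(1/184385) = 118655/906108 + 978778/184385 = 908756778199/167072723580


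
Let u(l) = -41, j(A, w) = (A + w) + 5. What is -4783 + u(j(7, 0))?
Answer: -4824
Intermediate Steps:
j(A, w) = 5 + A + w
-4783 + u(j(7, 0)) = -4783 - 41 = -4824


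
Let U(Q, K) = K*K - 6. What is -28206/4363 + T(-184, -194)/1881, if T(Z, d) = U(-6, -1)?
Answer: -53077301/8206803 ≈ -6.4675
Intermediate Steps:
U(Q, K) = -6 + K² (U(Q, K) = K² - 6 = -6 + K²)
T(Z, d) = -5 (T(Z, d) = -6 + (-1)² = -6 + 1 = -5)
-28206/4363 + T(-184, -194)/1881 = -28206/4363 - 5/1881 = -53077301/8206803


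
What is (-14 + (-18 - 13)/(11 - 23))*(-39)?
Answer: 1781/4 ≈ 445.25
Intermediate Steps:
(-14 + (-18 - 13)/(11 - 23))*(-39) = (-14 - 31/(-12))*(-39) = (-14 - 31*(-1/12))*(-39) = (-14 + 31/12)*(-39) = -137/12*(-39) = 1781/4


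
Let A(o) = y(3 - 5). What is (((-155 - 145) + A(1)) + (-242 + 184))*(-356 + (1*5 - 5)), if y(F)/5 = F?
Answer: 131008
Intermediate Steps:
y(F) = 5*F
A(o) = -10 (A(o) = 5*(3 - 5) = 5*(-2) = -10)
(((-155 - 145) + A(1)) + (-242 + 184))*(-356 + (1*5 - 5)) = (((-155 - 145) - 10) + (-242 + 184))*(-356 + (1*5 - 5)) = ((-300 - 10) - 58)*(-356 + (5 - 5)) = (-310 - 58)*(-356 + 0) = -368*(-356) = 131008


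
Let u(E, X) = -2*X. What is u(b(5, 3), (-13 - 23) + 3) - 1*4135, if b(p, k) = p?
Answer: -4069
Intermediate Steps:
u(b(5, 3), (-13 - 23) + 3) - 1*4135 = -2*((-13 - 23) + 3) - 1*4135 = -2*(-36 + 3) - 4135 = -2*(-33) - 4135 = 66 - 4135 = -4069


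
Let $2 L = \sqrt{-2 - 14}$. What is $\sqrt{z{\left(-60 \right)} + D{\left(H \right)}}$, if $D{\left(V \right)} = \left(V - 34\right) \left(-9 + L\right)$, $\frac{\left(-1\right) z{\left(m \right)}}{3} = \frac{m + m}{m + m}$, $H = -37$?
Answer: $\sqrt{636 - 142 i} \approx 25.374 - 2.7982 i$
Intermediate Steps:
$z{\left(m \right)} = -3$ ($z{\left(m \right)} = - 3 \frac{m + m}{m + m} = - 3 \frac{2 m}{2 m} = - 3 \cdot 2 m \frac{1}{2 m} = \left(-3\right) 1 = -3$)
$L = 2 i$ ($L = \frac{\sqrt{-2 - 14}}{2} = \frac{\sqrt{-16}}{2} = \frac{4 i}{2} = 2 i \approx 2.0 i$)
$D{\left(V \right)} = \left(-34 + V\right) \left(-9 + 2 i\right)$ ($D{\left(V \right)} = \left(V - 34\right) \left(-9 + 2 i\right) = \left(-34 + V\right) \left(-9 + 2 i\right)$)
$\sqrt{z{\left(-60 \right)} + D{\left(H \right)}} = \sqrt{-3 - \left(-306 + 37 \left(-9 + 2 i\right) + 68 i\right)} = \sqrt{-3 + \left(306 - 68 i + \left(333 - 74 i\right)\right)} = \sqrt{-3 + \left(639 - 142 i\right)} = \sqrt{636 - 142 i}$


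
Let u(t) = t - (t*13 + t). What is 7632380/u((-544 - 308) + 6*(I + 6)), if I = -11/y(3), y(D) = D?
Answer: 3816190/5447 ≈ 700.60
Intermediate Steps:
I = -11/3 ≈ -3.6667
u(t) = -13*t (u(t) = t - (13*t + t) = t - 14*t = -13*t)
7632380/u((-544 - 308) + 6*(I + 6)) = 7632380/((-13*((-544 - 308) + 6*(-11/3 + 6)))) = 7632380/((-13*(-852 + 6*(7/3)))) = 7632380/((-13*(-852 + 14))) = 7632380/((-13*(-838))) = 7632380/10894 = 7632380*(1/10894) = 3816190/5447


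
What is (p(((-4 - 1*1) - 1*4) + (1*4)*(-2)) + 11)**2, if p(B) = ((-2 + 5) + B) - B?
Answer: 196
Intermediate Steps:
p(B) = 3 (p(B) = (3 + B) - B = 3)
(p(((-4 - 1*1) - 1*4) + (1*4)*(-2)) + 11)**2 = (3 + 11)**2 = 14**2 = 196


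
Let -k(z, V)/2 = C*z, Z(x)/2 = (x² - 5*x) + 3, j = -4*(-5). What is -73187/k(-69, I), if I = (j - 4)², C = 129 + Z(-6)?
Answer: -73187/36846 ≈ -1.9863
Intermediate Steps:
j = 20
Z(x) = 6 - 10*x + 2*x² (Z(x) = 2*((x² - 5*x) + 3) = 2*(3 + x² - 5*x) = 6 - 10*x + 2*x²)
C = 267 (C = 129 + (6 - 10*(-6) + 2*(-6)²) = 129 + (6 + 60 + 2*36) = 129 + (6 + 60 + 72) = 129 + 138 = 267)
I = 256 (I = (20 - 4)² = 16² = 256)
k(z, V) = -534*z
-73187/k(-69, I) = -73187/((-534*(-69))) = -73187/36846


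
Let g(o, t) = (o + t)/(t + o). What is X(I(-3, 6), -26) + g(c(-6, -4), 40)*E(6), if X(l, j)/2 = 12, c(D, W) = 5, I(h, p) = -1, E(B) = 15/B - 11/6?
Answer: 74/3 ≈ 24.667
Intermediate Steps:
E(B) = -11/6 + 15/B (E(B) = 15/B - 11*⅙ = 15/B - 11/6 = -11/6 + 15/B)
X(l, j) = 24 (X(l, j) = 2*12 = 24)
g(o, t) = 1 (g(o, t) = (o + t)/(o + t) = 1)
X(I(-3, 6), -26) + g(c(-6, -4), 40)*E(6) = 24 + 1*(-11/6 + 15/6) = 24 + 1*(-11/6 + 15*(⅙)) = 24 + 1*(-11/6 + 5/2) = 24 + 1*(⅔) = 24 + ⅔ = 74/3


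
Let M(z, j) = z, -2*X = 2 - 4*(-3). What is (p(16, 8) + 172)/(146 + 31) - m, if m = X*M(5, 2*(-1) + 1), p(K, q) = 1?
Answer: 6368/177 ≈ 35.977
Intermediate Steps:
X = -7 (X = -(2 - 4*(-3))/2 = -(2 + 12)/2 = -½*14 = -7)
m = -35 (m = -7*5 = -35)
(p(16, 8) + 172)/(146 + 31) - m = (1 + 172)/(146 + 31) - 1*(-35) = 173/177 + 35 = 6368/177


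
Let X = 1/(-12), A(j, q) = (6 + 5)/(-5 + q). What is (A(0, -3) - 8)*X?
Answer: 25/32 ≈ 0.78125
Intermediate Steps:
A(j, q) = 11/(-5 + q)
X = -1/12 ≈ -0.083333
(A(0, -3) - 8)*X = (11/(-5 - 3) - 8)*(-1/12) = (11/(-8) - 8)*(-1/12) = (11*(-1/8) - 8)*(-1/12) = (-11/8 - 8)*(-1/12) = -75/8*(-1/12) = 25/32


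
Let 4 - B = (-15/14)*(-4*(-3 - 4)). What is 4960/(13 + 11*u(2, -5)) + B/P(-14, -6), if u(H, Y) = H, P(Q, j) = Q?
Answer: 975/7 ≈ 139.29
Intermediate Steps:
B = 34 (B = 4 - -15/14*(-4*(-3 - 4)) = 4 - (1/14)*(-15)*(-4*(-7)) = 4 - (-15)*28/14 = 4 - 1*(-30) = 4 + 30 = 34)
4960/(13 + 11*u(2, -5)) + B/P(-14, -6) = 4960/(13 + 11*2) + 34/(-14) = 4960/(13 + 22) + 34*(-1/14) = 4960/35 - 17/7 = 4960*(1/35) - 17/7 = 992/7 - 17/7 = 975/7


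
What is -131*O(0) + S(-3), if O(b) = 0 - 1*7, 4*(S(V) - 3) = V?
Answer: 3677/4 ≈ 919.25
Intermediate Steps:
S(V) = 3 + V/4
O(b) = -7 (O(b) = 0 - 7 = -7)
-131*O(0) + S(-3) = -131*(-7) + (3 + (¼)*(-3)) = 917 + (3 - ¾) = 917 + 9/4 = 3677/4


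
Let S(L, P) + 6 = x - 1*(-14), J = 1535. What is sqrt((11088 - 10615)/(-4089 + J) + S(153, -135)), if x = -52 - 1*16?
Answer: 7*I*sqrt(8011898)/2554 ≈ 7.7579*I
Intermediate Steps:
x = -68 (x = -52 - 16 = -68)
S(L, P) = -60 (S(L, P) = -6 + (-68 - 1*(-14)) = -6 + (-68 + 14) = -6 - 54 = -60)
sqrt((11088 - 10615)/(-4089 + J) + S(153, -135)) = sqrt((11088 - 10615)/(-4089 + 1535) - 60) = sqrt(473/(-2554) - 60) = sqrt(473*(-1/2554) - 60) = sqrt(-473/2554 - 60) = sqrt(-153713/2554) = 7*I*sqrt(8011898)/2554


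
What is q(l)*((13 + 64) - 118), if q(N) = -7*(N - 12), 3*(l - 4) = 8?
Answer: -4592/3 ≈ -1530.7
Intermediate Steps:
l = 20/3 (l = 4 + (⅓)*8 = 4 + 8/3 = 20/3 ≈ 6.6667)
q(N) = 84 - 7*N (q(N) = -7*(-12 + N) = 84 - 7*N)
q(l)*((13 + 64) - 118) = (84 - 7*20/3)*((13 + 64) - 118) = (84 - 140/3)*(77 - 118) = (112/3)*(-41) = -4592/3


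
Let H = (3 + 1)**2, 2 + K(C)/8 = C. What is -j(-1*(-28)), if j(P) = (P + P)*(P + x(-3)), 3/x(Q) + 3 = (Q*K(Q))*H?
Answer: -1002008/639 ≈ -1568.1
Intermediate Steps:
K(C) = -16 + 8*C
H = 16 (H = 4**2 = 16)
x(Q) = 3/(-3 + 16*Q*(-16 + 8*Q)) (x(Q) = 3/(-3 + (Q*(-16 + 8*Q))*16) = 3/(-3 + 16*Q*(-16 + 8*Q)))
j(P) = 2*P*(1/639 + P) (j(P) = (P + P)*(P + 3/(-3 + 128*(-3)*(-2 - 3))) = (2*P)*(P + 3/(-3 + 128*(-3)*(-5))) = (2*P)*(P + 3/(-3 + 1920)) = (2*P)*(P + 3/1917) = (2*P)*(P + 3*(1/1917)) = (2*P)*(P + 1/639) = (2*P)*(1/639 + P) = 2*P*(1/639 + P))
-j(-1*(-28)) = -2*(-1*(-28))*(1 + 639*(-1*(-28)))/639 = -2*28*(1 + 639*28)/639 = -2*28*(1 + 17892)/639 = -2*28*17893/639 = -1*1002008/639 = -1002008/639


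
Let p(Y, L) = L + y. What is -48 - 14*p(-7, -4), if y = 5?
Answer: -62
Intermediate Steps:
p(Y, L) = 5 + L (p(Y, L) = L + 5 = 5 + L)
-48 - 14*p(-7, -4) = -48 - 14*(5 - 4) = -48 - 14*1 = -48 - 14 = -62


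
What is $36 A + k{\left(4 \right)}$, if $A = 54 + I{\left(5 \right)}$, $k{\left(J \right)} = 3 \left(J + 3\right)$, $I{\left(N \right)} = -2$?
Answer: $1893$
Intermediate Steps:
$k{\left(J \right)} = 9 + 3 J$ ($k{\left(J \right)} = 3 \left(3 + J\right) = 9 + 3 J$)
$A = 52$ ($A = 54 - 2 = 52$)
$36 A + k{\left(4 \right)} = 36 \cdot 52 + \left(9 + 3 \cdot 4\right) = 1872 + \left(9 + 12\right) = 1872 + 21 = 1893$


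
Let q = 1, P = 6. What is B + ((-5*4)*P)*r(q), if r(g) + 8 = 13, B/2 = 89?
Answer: -422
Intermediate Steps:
B = 178 (B = 2*89 = 178)
r(g) = 5 (r(g) = -8 + 13 = 5)
B + ((-5*4)*P)*r(q) = 178 + (-5*4*6)*5 = 178 - 20*6*5 = 178 - 120*5 = 178 - 600 = -422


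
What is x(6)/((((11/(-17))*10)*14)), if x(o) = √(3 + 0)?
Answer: -17*√3/1540 ≈ -0.019120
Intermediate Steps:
x(o) = √3
x(6)/((((11/(-17))*10)*14)) = √3/((((11/(-17))*10)*14)) = √3/((((11*(-1/17))*10)*14)) = √3/((-11/17*10*14)) = √3/((-110/17*14)) = √3/(-1540/17) = -17*√3/1540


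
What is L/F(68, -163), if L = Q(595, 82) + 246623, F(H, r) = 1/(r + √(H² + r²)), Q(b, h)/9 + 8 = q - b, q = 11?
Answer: -39331085 + 241295*√31193 ≈ 3.2853e+6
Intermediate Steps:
Q(b, h) = 27 - 9*b (Q(b, h) = -72 + 9*(11 - b) = -72 + (99 - 9*b) = 27 - 9*b)
L = 241295 (L = (27 - 9*595) + 246623 = (27 - 5355) + 246623 = -5328 + 246623 = 241295)
L/F(68, -163) = 241295/(1/(-163 + √(68² + (-163)²))) = 241295/(1/(-163 + √(4624 + 26569))) = 241295/(1/(-163 + √31193)) = 241295*(-163 + √31193) = -39331085 + 241295*√31193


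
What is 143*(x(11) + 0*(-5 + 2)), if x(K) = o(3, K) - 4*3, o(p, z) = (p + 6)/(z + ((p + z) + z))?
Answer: -6721/4 ≈ -1680.3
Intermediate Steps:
o(p, z) = (6 + p)/(p + 3*z) (o(p, z) = (6 + p)/(z + (p + 2*z)) = (6 + p)/(p + 3*z))
x(K) = -12 + 9/(3 + 3*K) (x(K) = (6 + 3)/(3 + 3*K) - 4*3 = 9/(3 + 3*K) - 12 = -12 + 9/(3 + 3*K))
143*(x(11) + 0*(-5 + 2)) = 143*(3*(-3 - 4*11)/(1 + 11) + 0*(-5 + 2)) = 143*(3*(-3 - 44)/12 + 0*(-3)) = 143*(3*(1/12)*(-47) + 0) = 143*(-47/4 + 0) = 143*(-47/4) = -6721/4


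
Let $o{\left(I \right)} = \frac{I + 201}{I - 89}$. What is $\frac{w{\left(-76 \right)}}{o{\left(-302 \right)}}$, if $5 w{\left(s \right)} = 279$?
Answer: $\frac{109089}{505} \approx 216.02$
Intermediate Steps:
$w{\left(s \right)} = \frac{279}{5}$ ($w{\left(s \right)} = \frac{1}{5} \cdot 279 = \frac{279}{5}$)
$o{\left(I \right)} = \frac{201 + I}{-89 + I}$
$\frac{w{\left(-76 \right)}}{o{\left(-302 \right)}} = \frac{279}{5 \frac{201 - 302}{-89 - 302}} = \frac{279}{5 \frac{1}{-391} \left(-101\right)} = \frac{279}{5 \left(\left(- \frac{1}{391}\right) \left(-101\right)\right)} = \frac{279}{5 \cdot \frac{101}{391}} = \frac{279}{5} \cdot \frac{391}{101} = \frac{109089}{505}$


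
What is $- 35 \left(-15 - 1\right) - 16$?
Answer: $544$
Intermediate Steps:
$- 35 \left(-15 - 1\right) - 16 = \left(-35\right) \left(-16\right) - 16 = 560 - 16 = 544$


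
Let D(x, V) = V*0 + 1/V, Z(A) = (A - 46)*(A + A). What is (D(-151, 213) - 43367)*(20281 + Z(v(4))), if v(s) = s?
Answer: -184235355650/213 ≈ -8.6495e+8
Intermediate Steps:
Z(A) = 2*A*(-46 + A) (Z(A) = (-46 + A)*(2*A) = 2*A*(-46 + A))
D(x, V) = 1/V (D(x, V) = 0 + 1/V = 1/V)
(D(-151, 213) - 43367)*(20281 + Z(v(4))) = (1/213 - 43367)*(20281 + 2*4*(-46 + 4)) = (1/213 - 43367)*(20281 + 2*4*(-42)) = -9237170*(20281 - 336)/213 = -9237170/213*19945 = -184235355650/213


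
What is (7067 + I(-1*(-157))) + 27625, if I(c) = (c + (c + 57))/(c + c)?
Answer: 10893659/314 ≈ 34693.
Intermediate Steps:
I(c) = (57 + 2*c)/(2*c) (I(c) = (c + (57 + c))/((2*c)) = (57 + 2*c)*(1/(2*c)) = (57 + 2*c)/(2*c))
(7067 + I(-1*(-157))) + 27625 = (7067 + (57/2 - 1*(-157))/((-1*(-157)))) + 27625 = (7067 + (57/2 + 157)/157) + 27625 = (7067 + (1/157)*(371/2)) + 27625 = (7067 + 371/314) + 27625 = 2219409/314 + 27625 = 10893659/314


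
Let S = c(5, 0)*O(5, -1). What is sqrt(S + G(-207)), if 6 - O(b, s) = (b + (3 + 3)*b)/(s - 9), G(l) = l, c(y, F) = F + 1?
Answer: I*sqrt(790)/2 ≈ 14.053*I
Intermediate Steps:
c(y, F) = 1 + F
O(b, s) = 6 - 7*b/(-9 + s) (O(b, s) = 6 - (b + (3 + 3)*b)/(s - 9) = 6 - (b + 6*b)/(-9 + s) = 6 - 7*b/(-9 + s))
S = 19/2 (S = (1 + 0)*((-54 - 7*5 + 6*(-1))/(-9 - 1)) = 1*((-54 - 35 - 6)/(-10)) = 1*(-1/10*(-95)) = 1*(19/2) = 19/2 ≈ 9.5000)
sqrt(S + G(-207)) = sqrt(19/2 - 207) = sqrt(-395/2) = I*sqrt(790)/2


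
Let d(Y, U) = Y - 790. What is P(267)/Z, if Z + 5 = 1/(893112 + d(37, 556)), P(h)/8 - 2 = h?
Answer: -960178284/2230897 ≈ -430.40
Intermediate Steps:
d(Y, U) = -790 + Y
P(h) = 16 + 8*h
Z = -4461794/892359 (Z = -5 + 1/(893112 + (-790 + 37)) = -5 + 1/(893112 - 753) = -5 + 1/892359 = -4461794/892359 ≈ -5.0000)
P(267)/Z = (16 + 8*267)/(-4461794/892359) = (16 + 2136)*(-892359/4461794) = 2152*(-892359/4461794) = -960178284/2230897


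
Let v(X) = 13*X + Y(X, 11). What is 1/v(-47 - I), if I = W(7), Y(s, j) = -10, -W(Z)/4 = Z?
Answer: -1/257 ≈ -0.0038911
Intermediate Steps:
W(Z) = -4*Z
I = -28 (I = -4*7 = -28)
v(X) = -10 + 13*X (v(X) = 13*X - 10 = -10 + 13*X)
1/v(-47 - I) = 1/(-10 + 13*(-47 - 1*(-28))) = 1/(-10 + 13*(-47 + 28)) = 1/(-10 + 13*(-19)) = 1/(-10 - 247) = 1/(-257) = -1/257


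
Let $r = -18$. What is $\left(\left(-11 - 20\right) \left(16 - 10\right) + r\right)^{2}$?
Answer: $41616$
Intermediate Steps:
$\left(\left(-11 - 20\right) \left(16 - 10\right) + r\right)^{2} = \left(\left(-11 - 20\right) \left(16 - 10\right) - 18\right)^{2} = \left(\left(-31\right) 6 - 18\right)^{2} = \left(-186 - 18\right)^{2} = \left(-204\right)^{2} = 41616$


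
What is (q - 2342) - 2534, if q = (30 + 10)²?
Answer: -3276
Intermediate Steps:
q = 1600 (q = 40² = 1600)
(q - 2342) - 2534 = (1600 - 2342) - 2534 = -742 - 2534 = -3276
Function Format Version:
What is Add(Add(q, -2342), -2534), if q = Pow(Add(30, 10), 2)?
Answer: -3276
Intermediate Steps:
q = 1600 (q = Pow(40, 2) = 1600)
Add(Add(q, -2342), -2534) = Add(Add(1600, -2342), -2534) = Add(-742, -2534) = -3276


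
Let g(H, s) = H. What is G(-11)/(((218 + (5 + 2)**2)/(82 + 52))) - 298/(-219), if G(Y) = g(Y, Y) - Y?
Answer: 298/219 ≈ 1.3607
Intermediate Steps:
G(Y) = 0 (G(Y) = Y - Y = 0)
G(-11)/(((218 + (5 + 2)**2)/(82 + 52))) - 298/(-219) = 0/(((218 + (5 + 2)**2)/(82 + 52))) - 298/(-219) = 0/(((218 + 7**2)/134)) - 298*(-1/219) = 0/(((218 + 49)*(1/134))) + 298/219 = 0/((267*(1/134))) + 298/219 = 0/(267/134) + 298/219 = 0*(134/267) + 298/219 = 0 + 298/219 = 298/219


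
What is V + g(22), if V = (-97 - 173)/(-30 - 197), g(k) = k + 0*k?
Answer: 5264/227 ≈ 23.189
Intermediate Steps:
g(k) = k (g(k) = k + 0 = k)
V = 270/227 (V = -270/(-227) = -270*(-1/227) = 270/227 ≈ 1.1894)
V + g(22) = 270/227 + 22 = 5264/227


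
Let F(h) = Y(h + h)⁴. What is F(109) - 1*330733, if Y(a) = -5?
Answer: -330108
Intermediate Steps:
F(h) = 625 (F(h) = (-5)⁴ = 625)
F(109) - 1*330733 = 625 - 1*330733 = 625 - 330733 = -330108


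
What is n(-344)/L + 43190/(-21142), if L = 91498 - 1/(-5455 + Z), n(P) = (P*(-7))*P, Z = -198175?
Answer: -2185440302557855/196956099660111 ≈ -11.096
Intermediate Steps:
n(P) = -7*P² (n(P) = (-7*P)*P = -7*P²)
L = 18631737741/203630 (L = 91498 - 1/(-5455 - 198175) = 91498 - 1/(-203630) = 91498 - 1*(-1/203630) = 91498 + 1/203630 = 18631737741/203630 ≈ 91498.)
n(-344)/L + 43190/(-21142) = (-7*(-344)²)/(18631737741/203630) + 43190/(-21142) = -7*118336*(203630/18631737741) + 43190*(-1/21142) = -828352*203630/18631737741 - 21595/10571 = -168677317760/18631737741 - 21595/10571 = -2185440302557855/196956099660111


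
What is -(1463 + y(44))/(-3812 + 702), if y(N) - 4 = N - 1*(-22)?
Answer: 1533/3110 ≈ 0.49293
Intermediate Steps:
y(N) = 26 + N (y(N) = 4 + (N - 1*(-22)) = 4 + (N + 22) = 4 + (22 + N) = 26 + N)
-(1463 + y(44))/(-3812 + 702) = -(1463 + (26 + 44))/(-3812 + 702) = -(1463 + 70)/(-3110) = -1533*(-1)/3110 = -1*(-1533/3110) = 1533/3110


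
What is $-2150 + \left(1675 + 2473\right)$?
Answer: $1998$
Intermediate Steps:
$-2150 + \left(1675 + 2473\right) = -2150 + 4148 = 1998$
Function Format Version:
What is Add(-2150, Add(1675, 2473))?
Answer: 1998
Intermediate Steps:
Add(-2150, Add(1675, 2473)) = Add(-2150, 4148) = 1998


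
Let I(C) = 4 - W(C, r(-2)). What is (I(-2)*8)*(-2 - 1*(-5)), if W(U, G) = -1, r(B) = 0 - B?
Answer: 120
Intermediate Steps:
r(B) = -B
I(C) = 5 (I(C) = 4 - 1*(-1) = 4 + 1 = 5)
(I(-2)*8)*(-2 - 1*(-5)) = (5*8)*(-2 - 1*(-5)) = 40*(-2 + 5) = 40*3 = 120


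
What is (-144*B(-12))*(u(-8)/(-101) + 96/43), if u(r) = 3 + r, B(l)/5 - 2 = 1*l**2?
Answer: -1041844320/4343 ≈ -2.3989e+5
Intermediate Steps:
B(l) = 10 + 5*l**2 (B(l) = 10 + 5*(1*l**2) = 10 + 5*l**2)
(-144*B(-12))*(u(-8)/(-101) + 96/43) = (-144*(10 + 5*(-12)**2))*((3 - 8)/(-101) + 96/43) = (-144*(10 + 5*144))*(-5*(-1/101) + 96*(1/43)) = (-144*(10 + 720))*(5/101 + 96/43) = -144*730*(9911/4343) = -105120*9911/4343 = -1041844320/4343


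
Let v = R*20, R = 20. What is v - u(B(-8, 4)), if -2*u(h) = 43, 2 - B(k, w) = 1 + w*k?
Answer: 843/2 ≈ 421.50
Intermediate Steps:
B(k, w) = 1 - k*w (B(k, w) = 2 - (1 + w*k) = 2 - (1 + k*w) = 2 + (-1 - k*w) = 1 - k*w)
u(h) = -43/2 (u(h) = -½*43 = -43/2)
v = 400 (v = 20*20 = 400)
v - u(B(-8, 4)) = 400 - 1*(-43/2) = 400 + 43/2 = 843/2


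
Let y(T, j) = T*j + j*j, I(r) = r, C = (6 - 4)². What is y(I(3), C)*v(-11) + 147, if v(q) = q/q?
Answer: 175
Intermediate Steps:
C = 4 (C = 2² = 4)
v(q) = 1
y(T, j) = j² + T*j (y(T, j) = T*j + j² = j² + T*j)
y(I(3), C)*v(-11) + 147 = (4*(3 + 4))*1 + 147 = (4*7)*1 + 147 = 28*1 + 147 = 28 + 147 = 175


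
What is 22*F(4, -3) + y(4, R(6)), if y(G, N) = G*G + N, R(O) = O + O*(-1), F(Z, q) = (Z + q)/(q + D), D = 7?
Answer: 43/2 ≈ 21.500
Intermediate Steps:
F(Z, q) = (Z + q)/(7 + q) (F(Z, q) = (Z + q)/(q + 7) = (Z + q)/(7 + q))
R(O) = 0 (R(O) = O - O = 0)
y(G, N) = N + G² (y(G, N) = G² + N = N + G²)
22*F(4, -3) + y(4, R(6)) = 22*((4 - 3)/(7 - 3)) + (0 + 4²) = 22*(1/4) + (0 + 16) = 22*((¼)*1) + 16 = 22*(¼) + 16 = 11/2 + 16 = 43/2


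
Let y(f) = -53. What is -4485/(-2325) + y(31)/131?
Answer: 30954/20305 ≈ 1.5245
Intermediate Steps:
-4485/(-2325) + y(31)/131 = -4485/(-2325) - 53/131 = -4485*(-1/2325) - 53*1/131 = 299/155 - 53/131 = 30954/20305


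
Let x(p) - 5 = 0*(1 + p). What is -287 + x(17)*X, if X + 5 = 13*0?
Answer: -312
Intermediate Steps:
x(p) = 5 (x(p) = 5 + 0*(1 + p) = 5 + 0 = 5)
X = -5 (X = -5 + 13*0 = -5 + 0 = -5)
-287 + x(17)*X = -287 + 5*(-5) = -287 - 25 = -312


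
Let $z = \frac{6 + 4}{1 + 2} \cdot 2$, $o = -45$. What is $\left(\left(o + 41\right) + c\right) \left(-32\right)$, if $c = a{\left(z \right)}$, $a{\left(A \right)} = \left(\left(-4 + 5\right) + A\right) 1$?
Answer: $- \frac{352}{3} \approx -117.33$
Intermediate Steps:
$z = \frac{20}{3}$ ($z = \frac{10}{3} \cdot 2 = \frac{20}{3} \approx 6.6667$)
$a{\left(A \right)} = 1 + A$ ($a{\left(A \right)} = \left(1 + A\right) 1 = 1 + A$)
$c = \frac{23}{3}$ ($c = 1 + \frac{20}{3} = \frac{23}{3} \approx 7.6667$)
$\left(\left(o + 41\right) + c\right) \left(-32\right) = \left(\left(-45 + 41\right) + \frac{23}{3}\right) \left(-32\right) = \left(-4 + \frac{23}{3}\right) \left(-32\right) = \frac{11}{3} \left(-32\right) = - \frac{352}{3}$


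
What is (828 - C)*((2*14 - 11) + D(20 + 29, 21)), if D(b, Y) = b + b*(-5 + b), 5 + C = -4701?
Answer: 12296548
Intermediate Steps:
C = -4706 (C = -5 - 4701 = -4706)
(828 - C)*((2*14 - 11) + D(20 + 29, 21)) = (828 - 1*(-4706))*((2*14 - 11) + (20 + 29)*(-4 + (20 + 29))) = (828 + 4706)*((28 - 11) + 49*(-4 + 49)) = 5534*(17 + 49*45) = 5534*(17 + 2205) = 5534*2222 = 12296548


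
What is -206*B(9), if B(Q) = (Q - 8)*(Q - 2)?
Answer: -1442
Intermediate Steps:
B(Q) = (-8 + Q)*(-2 + Q)
-206*B(9) = -206*(16 + 9² - 10*9) = -206*(16 + 81 - 90) = -206*7 = -1442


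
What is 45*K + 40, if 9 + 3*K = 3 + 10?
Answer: 100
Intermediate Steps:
K = 4/3 (K = -3 + (3 + 10)/3 = -3 + (1/3)*13 = -3 + 13/3 = 4/3 ≈ 1.3333)
45*K + 40 = 45*(4/3) + 40 = 60 + 40 = 100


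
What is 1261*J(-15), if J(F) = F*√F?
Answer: -18915*I*√15 ≈ -73258.0*I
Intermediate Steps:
J(F) = F^(3/2)
1261*J(-15) = 1261*(-15)^(3/2) = 1261*(-15*I*√15) = -18915*I*√15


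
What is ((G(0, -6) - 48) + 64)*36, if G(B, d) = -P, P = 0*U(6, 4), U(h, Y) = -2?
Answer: 576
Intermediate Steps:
P = 0 (P = 0*(-2) = 0)
G(B, d) = 0 (G(B, d) = -1*0 = 0)
((G(0, -6) - 48) + 64)*36 = ((0 - 48) + 64)*36 = (-48 + 64)*36 = 16*36 = 576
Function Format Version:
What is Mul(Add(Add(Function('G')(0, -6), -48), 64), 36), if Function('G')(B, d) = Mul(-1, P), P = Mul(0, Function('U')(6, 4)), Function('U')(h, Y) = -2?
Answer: 576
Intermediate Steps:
P = 0 (P = Mul(0, -2) = 0)
Function('G')(B, d) = 0 (Function('G')(B, d) = Mul(-1, 0) = 0)
Mul(Add(Add(Function('G')(0, -6), -48), 64), 36) = Mul(Add(Add(0, -48), 64), 36) = Mul(Add(-48, 64), 36) = Mul(16, 36) = 576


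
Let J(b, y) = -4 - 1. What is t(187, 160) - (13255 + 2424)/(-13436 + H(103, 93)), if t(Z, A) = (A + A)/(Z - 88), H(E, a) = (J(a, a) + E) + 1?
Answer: 5820061/1320363 ≈ 4.4079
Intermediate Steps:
J(b, y) = -5
H(E, a) = -4 + E (H(E, a) = (-5 + E) + 1 = -4 + E)
t(Z, A) = 2*A/(-88 + Z) (t(Z, A) = (2*A)/(-88 + Z) = 2*A/(-88 + Z))
t(187, 160) - (13255 + 2424)/(-13436 + H(103, 93)) = 2*160/(-88 + 187) - (13255 + 2424)/(-13436 + (-4 + 103)) = 2*160/99 - 15679/(-13436 + 99) = 2*160*(1/99) - 15679/(-13337) = 320/99 - 15679*(-1)/13337 = 320/99 - 1*(-15679/13337) = 320/99 + 15679/13337 = 5820061/1320363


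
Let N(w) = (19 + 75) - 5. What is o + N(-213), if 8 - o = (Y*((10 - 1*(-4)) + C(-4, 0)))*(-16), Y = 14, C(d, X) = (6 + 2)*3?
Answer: 8609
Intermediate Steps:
C(d, X) = 24 (C(d, X) = 8*3 = 24)
N(w) = 89 (N(w) = 94 - 5 = 89)
o = 8520 (o = 8 - 14*((10 - 1*(-4)) + 24)*(-16) = 8 - 14*((10 + 4) + 24)*(-16) = 8 - 14*(14 + 24)*(-16) = 8 - 14*38*(-16) = 8 - 532*(-16) = 8 - 1*(-8512) = 8 + 8512 = 8520)
o + N(-213) = 8520 + 89 = 8609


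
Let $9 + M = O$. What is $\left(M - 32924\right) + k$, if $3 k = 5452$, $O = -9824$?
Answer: $- \frac{122819}{3} \approx -40940.0$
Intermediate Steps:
$M = -9833$ ($M = -9 - 9824 = -9833$)
$k = \frac{5452}{3}$ ($k = \frac{1}{3} \cdot 5452 = \frac{5452}{3} \approx 1817.3$)
$\left(M - 32924\right) + k = \left(-9833 - 32924\right) + \frac{5452}{3} = -42757 + \frac{5452}{3} = - \frac{122819}{3}$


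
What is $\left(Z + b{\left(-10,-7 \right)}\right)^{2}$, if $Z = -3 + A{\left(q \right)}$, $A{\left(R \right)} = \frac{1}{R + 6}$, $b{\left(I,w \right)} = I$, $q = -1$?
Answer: $\frac{4096}{25} \approx 163.84$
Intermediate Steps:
$A{\left(R \right)} = \frac{1}{6 + R}$
$Z = - \frac{14}{5}$ ($Z = -3 + \frac{1}{6 - 1} = -3 + \frac{1}{5} = - \frac{14}{5} \approx -2.8$)
$\left(Z + b{\left(-10,-7 \right)}\right)^{2} = \left(- \frac{14}{5} - 10\right)^{2} = \left(- \frac{64}{5}\right)^{2} = \frac{4096}{25}$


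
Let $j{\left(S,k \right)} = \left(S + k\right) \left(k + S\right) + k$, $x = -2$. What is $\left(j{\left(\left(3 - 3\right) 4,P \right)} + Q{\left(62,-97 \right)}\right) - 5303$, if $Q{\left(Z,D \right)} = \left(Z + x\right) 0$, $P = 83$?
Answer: $1669$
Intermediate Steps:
$j{\left(S,k \right)} = k + \left(S + k\right)^{2}$ ($j{\left(S,k \right)} = \left(S + k\right) \left(S + k\right) + k = \left(S + k\right)^{2} + k = k + \left(S + k\right)^{2}$)
$Q{\left(Z,D \right)} = 0$ ($Q{\left(Z,D \right)} = \left(Z - 2\right) 0 = \left(-2 + Z\right) 0 = 0$)
$\left(j{\left(\left(3 - 3\right) 4,P \right)} + Q{\left(62,-97 \right)}\right) - 5303 = \left(\left(83 + \left(\left(3 - 3\right) 4 + 83\right)^{2}\right) + 0\right) - 5303 = \left(\left(83 + \left(0 \cdot 4 + 83\right)^{2}\right) + 0\right) - 5303 = \left(\left(83 + \left(0 + 83\right)^{2}\right) + 0\right) - 5303 = \left(\left(83 + 83^{2}\right) + 0\right) - 5303 = \left(\left(83 + 6889\right) + 0\right) - 5303 = \left(6972 + 0\right) - 5303 = 6972 - 5303 = 1669$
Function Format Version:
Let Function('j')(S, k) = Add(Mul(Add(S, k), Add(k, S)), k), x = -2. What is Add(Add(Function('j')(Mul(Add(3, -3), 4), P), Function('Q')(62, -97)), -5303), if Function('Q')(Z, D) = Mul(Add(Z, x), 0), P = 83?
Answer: 1669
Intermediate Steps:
Function('j')(S, k) = Add(k, Pow(Add(S, k), 2)) (Function('j')(S, k) = Add(Mul(Add(S, k), Add(S, k)), k) = Add(Pow(Add(S, k), 2), k) = Add(k, Pow(Add(S, k), 2)))
Function('Q')(Z, D) = 0 (Function('Q')(Z, D) = Mul(Add(Z, -2), 0) = Mul(Add(-2, Z), 0) = 0)
Add(Add(Function('j')(Mul(Add(3, -3), 4), P), Function('Q')(62, -97)), -5303) = Add(Add(Add(83, Pow(Add(Mul(Add(3, -3), 4), 83), 2)), 0), -5303) = Add(Add(Add(83, Pow(Add(Mul(0, 4), 83), 2)), 0), -5303) = Add(Add(Add(83, Pow(Add(0, 83), 2)), 0), -5303) = Add(Add(Add(83, Pow(83, 2)), 0), -5303) = Add(Add(Add(83, 6889), 0), -5303) = Add(Add(6972, 0), -5303) = Add(6972, -5303) = 1669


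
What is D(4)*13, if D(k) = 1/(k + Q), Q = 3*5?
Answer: 13/19 ≈ 0.68421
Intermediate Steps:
Q = 15
D(k) = 1/(15 + k) (D(k) = 1/(k + 15) = 1/(15 + k))
D(4)*13 = 13/(15 + 4) = 13/19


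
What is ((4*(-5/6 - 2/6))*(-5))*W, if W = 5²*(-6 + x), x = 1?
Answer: -8750/3 ≈ -2916.7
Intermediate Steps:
W = -125 (W = 5²*(-6 + 1) = 25*(-5) = -125)
((4*(-5/6 - 2/6))*(-5))*W = ((4*(-5/6 - 2/6))*(-5))*(-125) = ((4*(-5*⅙ - 2*⅙))*(-5))*(-125) = ((4*(-⅚ - ⅓))*(-5))*(-125) = ((4*(-7/6))*(-5))*(-125) = -14/3*(-5)*(-125) = (70/3)*(-125) = -8750/3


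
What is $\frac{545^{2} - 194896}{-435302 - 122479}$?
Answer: $- \frac{34043}{185927} \approx -0.1831$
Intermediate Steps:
$\frac{545^{2} - 194896}{-435302 - 122479} = \frac{297025 - 194896}{-557781} = 102129 \left(- \frac{1}{557781}\right) = - \frac{34043}{185927}$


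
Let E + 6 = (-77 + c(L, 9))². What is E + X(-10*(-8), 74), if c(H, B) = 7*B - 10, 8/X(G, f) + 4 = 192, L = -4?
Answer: 26792/47 ≈ 570.04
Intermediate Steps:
X(G, f) = 2/47 (X(G, f) = 8/(-4 + 192) = 8/188 = 8*(1/188) = 2/47)
c(H, B) = -10 + 7*B
E = 570 (E = -6 + (-77 + (-10 + 7*9))² = -6 + (-77 + (-10 + 63))² = -6 + (-77 + 53)² = -6 + (-24)² = -6 + 576 = 570)
E + X(-10*(-8), 74) = 570 + 2/47 = 26792/47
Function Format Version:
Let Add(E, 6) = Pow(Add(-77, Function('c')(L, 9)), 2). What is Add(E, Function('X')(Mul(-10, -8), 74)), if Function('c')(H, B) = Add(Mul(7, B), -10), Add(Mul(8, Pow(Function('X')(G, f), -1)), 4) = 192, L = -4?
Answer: Rational(26792, 47) ≈ 570.04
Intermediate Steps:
Function('X')(G, f) = Rational(2, 47) (Function('X')(G, f) = Mul(8, Pow(Add(-4, 192), -1)) = Mul(8, Pow(188, -1)) = Mul(8, Rational(1, 188)) = Rational(2, 47))
Function('c')(H, B) = Add(-10, Mul(7, B))
E = 570 (E = Add(-6, Pow(Add(-77, Add(-10, Mul(7, 9))), 2)) = Add(-6, Pow(Add(-77, Add(-10, 63)), 2)) = Add(-6, Pow(Add(-77, 53), 2)) = Add(-6, Pow(-24, 2)) = Add(-6, 576) = 570)
Add(E, Function('X')(Mul(-10, -8), 74)) = Add(570, Rational(2, 47)) = Rational(26792, 47)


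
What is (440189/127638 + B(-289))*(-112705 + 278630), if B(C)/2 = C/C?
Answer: 115395030125/127638 ≈ 9.0408e+5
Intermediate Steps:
B(C) = 2 (B(C) = 2*(C/C) = 2*1 = 2)
(440189/127638 + B(-289))*(-112705 + 278630) = (440189/127638 + 2)*(-112705 + 278630) = (440189*(1/127638) + 2)*165925 = (440189/127638 + 2)*165925 = (695465/127638)*165925 = 115395030125/127638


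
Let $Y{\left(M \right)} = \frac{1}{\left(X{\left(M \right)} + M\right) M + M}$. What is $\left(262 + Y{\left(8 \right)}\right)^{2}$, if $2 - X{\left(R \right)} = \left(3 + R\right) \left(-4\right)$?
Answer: $\frac{13289708961}{193600} \approx 68645.0$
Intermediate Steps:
$X{\left(R \right)} = 14 + 4 R$ ($X{\left(R \right)} = 2 - \left(3 + R\right) \left(-4\right) = 2 - \left(-12 - 4 R\right) = 2 + \left(12 + 4 R\right) = 14 + 4 R$)
$Y{\left(M \right)} = \frac{1}{M + M \left(14 + 5 M\right)}$ ($Y{\left(M \right)} = \frac{1}{\left(\left(14 + 4 M\right) + M\right) M + M} = \frac{1}{\left(14 + 5 M\right) M + M} = \frac{1}{M \left(14 + 5 M\right) + M} = \frac{1}{M + M \left(14 + 5 M\right)}$)
$\left(262 + Y{\left(8 \right)}\right)^{2} = \left(262 + \frac{1}{5 \cdot 8 \left(3 + 8\right)}\right)^{2} = \left(262 + \frac{1}{5} \cdot \frac{1}{8} \cdot \frac{1}{11}\right)^{2} = \left(262 + \frac{1}{440}\right)^{2} = \left(\frac{115281}{440}\right)^{2} = \frac{13289708961}{193600}$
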